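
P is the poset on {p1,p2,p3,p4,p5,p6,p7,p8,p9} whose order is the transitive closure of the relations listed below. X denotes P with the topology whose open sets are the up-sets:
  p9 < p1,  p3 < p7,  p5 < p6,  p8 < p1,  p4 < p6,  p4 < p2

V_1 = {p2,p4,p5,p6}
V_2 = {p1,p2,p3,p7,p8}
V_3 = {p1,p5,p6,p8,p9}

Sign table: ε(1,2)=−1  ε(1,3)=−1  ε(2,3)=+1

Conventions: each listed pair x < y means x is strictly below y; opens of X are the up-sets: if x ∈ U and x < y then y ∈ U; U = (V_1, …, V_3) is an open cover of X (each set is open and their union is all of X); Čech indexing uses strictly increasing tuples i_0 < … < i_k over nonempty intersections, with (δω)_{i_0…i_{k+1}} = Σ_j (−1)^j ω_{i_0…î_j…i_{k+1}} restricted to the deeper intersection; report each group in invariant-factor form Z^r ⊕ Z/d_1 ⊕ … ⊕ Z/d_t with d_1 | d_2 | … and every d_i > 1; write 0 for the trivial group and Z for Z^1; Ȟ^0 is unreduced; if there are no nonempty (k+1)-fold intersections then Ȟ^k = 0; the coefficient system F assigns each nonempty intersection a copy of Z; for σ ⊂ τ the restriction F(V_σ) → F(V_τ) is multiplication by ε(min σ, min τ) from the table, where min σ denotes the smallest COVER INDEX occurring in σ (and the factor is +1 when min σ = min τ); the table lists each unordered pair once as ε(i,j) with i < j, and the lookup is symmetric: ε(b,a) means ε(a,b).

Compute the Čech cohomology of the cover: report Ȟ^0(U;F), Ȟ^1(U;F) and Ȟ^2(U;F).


nonempty overlaps:
  V12={p2} V13={p5,p6} V23={p1,p8}
C dims 3,3; δ0: rk 2, SNF 1^2
degree 0: 3−2−0 = 1 → Ȟ^0 ≅ Z
degree 1: 3−0−2 = 1 → Ȟ^1 ≅ Z
degree 2: 0−0−0 = 0 → Ȟ^2 ≅ 0

Ȟ^0(U;F) ≅ Z; Ȟ^1(U;F) ≅ Z; Ȟ^2(U;F) ≅ 0


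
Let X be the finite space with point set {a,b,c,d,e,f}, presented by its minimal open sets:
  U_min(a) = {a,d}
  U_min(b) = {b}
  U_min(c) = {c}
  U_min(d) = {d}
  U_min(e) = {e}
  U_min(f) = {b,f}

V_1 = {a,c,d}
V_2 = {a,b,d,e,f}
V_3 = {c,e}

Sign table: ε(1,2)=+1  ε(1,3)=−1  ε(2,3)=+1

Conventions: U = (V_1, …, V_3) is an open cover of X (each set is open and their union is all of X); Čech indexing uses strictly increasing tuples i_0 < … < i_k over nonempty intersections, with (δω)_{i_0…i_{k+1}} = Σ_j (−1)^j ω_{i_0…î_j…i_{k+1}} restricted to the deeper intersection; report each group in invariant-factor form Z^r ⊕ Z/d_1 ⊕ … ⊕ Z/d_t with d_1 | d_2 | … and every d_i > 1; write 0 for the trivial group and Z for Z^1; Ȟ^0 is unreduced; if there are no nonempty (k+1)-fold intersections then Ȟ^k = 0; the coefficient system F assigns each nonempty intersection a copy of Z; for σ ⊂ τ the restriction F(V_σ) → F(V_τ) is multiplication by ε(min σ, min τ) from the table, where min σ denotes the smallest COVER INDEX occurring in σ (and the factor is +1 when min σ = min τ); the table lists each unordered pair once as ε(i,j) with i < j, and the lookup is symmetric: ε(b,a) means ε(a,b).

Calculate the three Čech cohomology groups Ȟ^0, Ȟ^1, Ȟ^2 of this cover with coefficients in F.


nonempty overlaps:
  V12={a,d} V13={c} V23={e}
C dims 3,3; δ0: rk 3, SNF 1^2·2
degree 0: 3−3−0 = 0 → Ȟ^0 ≅ 0
degree 1: 3−0−3 = 0 plus torsion [2] → Ȟ^1 ≅ Z/2
degree 2: 0−0−0 = 0 → Ȟ^2 ≅ 0

Ȟ^0 ≅ 0, Ȟ^1 ≅ Z/2, Ȟ^2 ≅ 0


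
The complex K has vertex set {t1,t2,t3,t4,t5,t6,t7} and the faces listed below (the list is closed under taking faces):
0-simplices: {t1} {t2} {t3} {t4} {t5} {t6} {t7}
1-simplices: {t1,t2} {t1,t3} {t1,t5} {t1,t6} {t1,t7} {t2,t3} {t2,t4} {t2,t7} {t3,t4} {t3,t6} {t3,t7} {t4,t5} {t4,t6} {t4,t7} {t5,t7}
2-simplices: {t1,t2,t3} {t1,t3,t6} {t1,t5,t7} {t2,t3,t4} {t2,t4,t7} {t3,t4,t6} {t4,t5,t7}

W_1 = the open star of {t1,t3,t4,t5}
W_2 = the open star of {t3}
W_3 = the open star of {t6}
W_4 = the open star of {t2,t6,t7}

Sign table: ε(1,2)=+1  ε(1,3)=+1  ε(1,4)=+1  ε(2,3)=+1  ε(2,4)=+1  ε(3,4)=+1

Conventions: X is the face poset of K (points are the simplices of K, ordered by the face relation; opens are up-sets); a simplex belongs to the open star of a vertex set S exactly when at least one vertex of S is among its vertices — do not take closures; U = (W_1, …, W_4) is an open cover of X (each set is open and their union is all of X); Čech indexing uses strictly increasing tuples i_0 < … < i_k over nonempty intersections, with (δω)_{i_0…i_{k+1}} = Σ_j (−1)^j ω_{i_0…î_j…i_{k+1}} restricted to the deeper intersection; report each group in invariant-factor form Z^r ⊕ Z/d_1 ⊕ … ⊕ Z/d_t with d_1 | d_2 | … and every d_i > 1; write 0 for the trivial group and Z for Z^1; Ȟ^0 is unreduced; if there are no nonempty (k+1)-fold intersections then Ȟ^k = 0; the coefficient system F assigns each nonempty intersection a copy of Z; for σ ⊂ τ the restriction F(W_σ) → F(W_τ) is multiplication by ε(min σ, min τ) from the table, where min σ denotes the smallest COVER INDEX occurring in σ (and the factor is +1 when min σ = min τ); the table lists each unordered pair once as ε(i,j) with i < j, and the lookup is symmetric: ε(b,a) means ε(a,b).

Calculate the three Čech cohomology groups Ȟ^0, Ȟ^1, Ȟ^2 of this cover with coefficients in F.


Ȟ^0(U;F) ≅ Z, Ȟ^1(U;F) ≅ 0 and Ȟ^2(U;F) ≅ 0

nerve of the cover:
  W1={{t1},{t3},{t4},{t5},{t1,t2},{t1,t3},{t1,t5},{t1,t6},{t1,t7},{t2,t3},{t2,t4},{t3,t4},{t3,t6},{t3,t7},{t4,t5},{t4,t6},{t4,t7},{t5,t7},{t1,t2,t3},{t1,t3,t6},{t1,t5,t7},{t2,t3,t4},{t2,t4,t7},{t3,t4,t6},{t4,t5,t7}} W2={{t3},{t1,t3},{t2,t3},{t3,t4},{t3,t6},{t3,t7},{t1,t2,t3},{t1,t3,t6},{t2,t3,t4},{t3,t4,t6}} W3={{t6},{t1,t6},{t3,t6},{t4,t6},{t1,t3,t6},{t3,t4,t6}} W4={{t2},{t6},{t7},{t1,t2},{t1,t6},{t1,t7},{t2,t3},{t2,t4},{t2,t7},{t3,t6},{t3,t7},{t4,t6},{t4,t7},{t5,t7},{t1,t2,t3},{t1,t3,t6},{t1,t5,t7},{t2,t3,t4},{t2,t4,t7},{t3,t4,t6},{t4,t5,t7}}
  W12={{t3},{t1,t3},{t2,t3},{t3,t4},{t3,t6},{t3,t7},{t1,t2,t3},{t1,t3,t6},{t2,t3,t4},{t3,t4,t6}} W13={{t1,t6},{t3,t6},{t4,t6},{t1,t3,t6},{t3,t4,t6}} W14={{t1,t2},{t1,t6},{t1,t7},{t2,t3},{t2,t4},{t3,t6},{t3,t7},{t4,t6},{t4,t7},{t5,t7},{t1,t2,t3},{t1,t3,t6},{t1,t5,t7},{t2,t3,t4},{t2,t4,t7},{t3,t4,t6},{t4,t5,t7}} W23={{t3,t6},{t1,t3,t6},{t3,t4,t6}} W24={{t2,t3},{t3,t6},{t3,t7},{t1,t2,t3},{t1,t3,t6},{t2,t3,t4},{t3,t4,t6}} W34={{t6},{t1,t6},{t3,t6},{t4,t6},{t1,t3,t6},{t3,t4,t6}}
  W123={{t3,t6},{t1,t3,t6},{t3,t4,t6}} W124={{t2,t3},{t3,t6},{t3,t7},{t1,t2,t3},{t1,t3,t6},{t2,t3,t4},{t3,t4,t6}} W134={{t1,t6},{t3,t6},{t4,t6},{t1,t3,t6},{t3,t4,t6}} W234={{t3,t6},{t1,t3,t6},{t3,t4,t6}}
  W1234={{t3,t6},{t1,t3,t6},{t3,t4,t6}}
C dims 4,6,4,1; δ0: rk 3, SNF 1^3; δ1: rk 3, SNF 1^3; δ2: rk 1, SNF 1^1
Ȟ^0 = (4 − 3) − 0 = 1, so Ȟ^0 ≅ Z
Ȟ^1 = (6 − 3) − 3 = 0, so Ȟ^1 ≅ 0
Ȟ^2 = (4 − 1) − 3 = 0, so Ȟ^2 ≅ 0


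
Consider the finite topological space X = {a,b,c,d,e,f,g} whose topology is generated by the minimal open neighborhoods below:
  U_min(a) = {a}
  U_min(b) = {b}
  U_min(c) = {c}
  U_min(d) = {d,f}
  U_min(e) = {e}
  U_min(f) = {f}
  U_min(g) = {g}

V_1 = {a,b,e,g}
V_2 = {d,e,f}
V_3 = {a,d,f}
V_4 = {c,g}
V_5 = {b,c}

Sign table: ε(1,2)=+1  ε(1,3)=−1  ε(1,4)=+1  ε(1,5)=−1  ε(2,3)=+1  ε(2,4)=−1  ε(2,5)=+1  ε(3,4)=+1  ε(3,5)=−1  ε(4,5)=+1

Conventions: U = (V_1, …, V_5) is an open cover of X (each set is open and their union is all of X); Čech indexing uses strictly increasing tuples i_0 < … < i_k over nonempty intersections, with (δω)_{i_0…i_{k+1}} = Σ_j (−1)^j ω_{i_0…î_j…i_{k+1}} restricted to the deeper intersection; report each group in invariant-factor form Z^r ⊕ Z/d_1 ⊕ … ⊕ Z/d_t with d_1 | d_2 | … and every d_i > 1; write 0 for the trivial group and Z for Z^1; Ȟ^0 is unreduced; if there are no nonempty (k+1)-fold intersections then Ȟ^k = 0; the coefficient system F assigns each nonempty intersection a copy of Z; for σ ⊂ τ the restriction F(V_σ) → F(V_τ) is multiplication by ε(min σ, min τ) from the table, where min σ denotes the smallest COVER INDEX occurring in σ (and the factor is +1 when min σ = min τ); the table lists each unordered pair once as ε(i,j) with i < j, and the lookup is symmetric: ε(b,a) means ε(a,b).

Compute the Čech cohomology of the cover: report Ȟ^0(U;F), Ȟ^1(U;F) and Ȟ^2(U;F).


nerve simplices:
  V12={e} V13={a} V14={g} V15={b} V23={d,f} V45={c}
C dims 5,6; δ0: rk 5, SNF 1^4·2
degree 0: 5−5−0 = 0 → Ȟ^0 ≅ 0
degree 1: 6−0−5 = 1 plus torsion [2] → Ȟ^1 ≅ Z ⊕ Z/2
degree 2: 0−0−0 = 0 → Ȟ^2 ≅ 0

Ȟ^0 = 0,  Ȟ^1 = Z ⊕ Z/2,  Ȟ^2 = 0


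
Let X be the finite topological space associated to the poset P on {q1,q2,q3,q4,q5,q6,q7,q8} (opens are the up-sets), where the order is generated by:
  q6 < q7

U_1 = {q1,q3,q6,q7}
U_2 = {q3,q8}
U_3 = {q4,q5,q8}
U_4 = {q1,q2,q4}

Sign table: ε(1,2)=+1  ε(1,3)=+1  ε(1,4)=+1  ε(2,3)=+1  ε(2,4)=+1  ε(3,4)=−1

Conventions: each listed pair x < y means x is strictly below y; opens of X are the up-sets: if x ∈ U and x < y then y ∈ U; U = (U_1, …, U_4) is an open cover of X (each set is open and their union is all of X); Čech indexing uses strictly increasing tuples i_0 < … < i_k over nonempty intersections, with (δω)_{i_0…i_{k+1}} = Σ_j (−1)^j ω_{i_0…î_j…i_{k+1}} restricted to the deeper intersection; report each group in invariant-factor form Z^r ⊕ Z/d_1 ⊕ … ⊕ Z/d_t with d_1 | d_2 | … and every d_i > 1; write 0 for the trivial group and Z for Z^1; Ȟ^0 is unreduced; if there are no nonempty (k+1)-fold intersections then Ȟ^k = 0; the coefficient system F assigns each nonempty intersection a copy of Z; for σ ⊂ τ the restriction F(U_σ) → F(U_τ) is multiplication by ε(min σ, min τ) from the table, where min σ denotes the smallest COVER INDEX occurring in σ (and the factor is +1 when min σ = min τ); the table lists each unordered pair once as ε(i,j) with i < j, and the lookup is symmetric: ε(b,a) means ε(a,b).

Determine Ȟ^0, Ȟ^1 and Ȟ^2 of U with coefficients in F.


Ȟ^0 ≅ 0; Ȟ^1 ≅ Z/2; Ȟ^2 ≅ 0

nonempty overlaps:
  U12={q3} U14={q1} U23={q8} U34={q4}
C dims 4,4; δ0: rk 4, SNF 1^3·2
degree 0: 4−4−0 = 0 → Ȟ^0 ≅ 0
degree 1: 4−0−4 = 0 plus torsion [2] → Ȟ^1 ≅ Z/2
degree 2: 0−0−0 = 0 → Ȟ^2 ≅ 0


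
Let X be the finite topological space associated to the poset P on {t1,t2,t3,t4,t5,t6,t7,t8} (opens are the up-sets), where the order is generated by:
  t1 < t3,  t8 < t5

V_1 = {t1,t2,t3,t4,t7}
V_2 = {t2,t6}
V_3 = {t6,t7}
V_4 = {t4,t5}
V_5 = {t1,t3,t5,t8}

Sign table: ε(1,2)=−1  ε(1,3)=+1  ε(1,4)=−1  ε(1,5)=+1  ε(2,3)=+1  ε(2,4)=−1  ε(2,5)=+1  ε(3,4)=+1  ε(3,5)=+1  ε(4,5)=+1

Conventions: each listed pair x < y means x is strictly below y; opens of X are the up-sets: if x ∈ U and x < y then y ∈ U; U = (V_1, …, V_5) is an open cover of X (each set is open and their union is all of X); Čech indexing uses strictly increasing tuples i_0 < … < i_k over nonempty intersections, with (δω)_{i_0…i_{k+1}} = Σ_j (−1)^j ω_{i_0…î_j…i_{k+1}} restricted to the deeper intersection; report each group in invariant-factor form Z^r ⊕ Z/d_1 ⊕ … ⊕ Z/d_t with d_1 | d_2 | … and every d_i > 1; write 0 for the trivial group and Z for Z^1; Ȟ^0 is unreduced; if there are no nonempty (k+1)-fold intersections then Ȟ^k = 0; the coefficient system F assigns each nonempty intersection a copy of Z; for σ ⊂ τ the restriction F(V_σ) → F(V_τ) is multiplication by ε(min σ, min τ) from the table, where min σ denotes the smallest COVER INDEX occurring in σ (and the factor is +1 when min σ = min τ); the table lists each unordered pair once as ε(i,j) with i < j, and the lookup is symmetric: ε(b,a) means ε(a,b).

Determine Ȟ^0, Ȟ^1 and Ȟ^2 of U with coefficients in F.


nerve simplices:
  V12={t2} V13={t7} V14={t4} V15={t1,t3} V23={t6} V45={t5}
C dims 5,6; δ0: rk 5, SNF 1^4·2
degree 0: 5−5−0 = 0 → Ȟ^0 ≅ 0
degree 1: 6−0−5 = 1 plus torsion [2] → Ȟ^1 ≅ Z ⊕ Z/2
degree 2: 0−0−0 = 0 → Ȟ^2 ≅ 0

Ȟ^0 = 0, Ȟ^1 = Z ⊕ Z/2, Ȟ^2 = 0


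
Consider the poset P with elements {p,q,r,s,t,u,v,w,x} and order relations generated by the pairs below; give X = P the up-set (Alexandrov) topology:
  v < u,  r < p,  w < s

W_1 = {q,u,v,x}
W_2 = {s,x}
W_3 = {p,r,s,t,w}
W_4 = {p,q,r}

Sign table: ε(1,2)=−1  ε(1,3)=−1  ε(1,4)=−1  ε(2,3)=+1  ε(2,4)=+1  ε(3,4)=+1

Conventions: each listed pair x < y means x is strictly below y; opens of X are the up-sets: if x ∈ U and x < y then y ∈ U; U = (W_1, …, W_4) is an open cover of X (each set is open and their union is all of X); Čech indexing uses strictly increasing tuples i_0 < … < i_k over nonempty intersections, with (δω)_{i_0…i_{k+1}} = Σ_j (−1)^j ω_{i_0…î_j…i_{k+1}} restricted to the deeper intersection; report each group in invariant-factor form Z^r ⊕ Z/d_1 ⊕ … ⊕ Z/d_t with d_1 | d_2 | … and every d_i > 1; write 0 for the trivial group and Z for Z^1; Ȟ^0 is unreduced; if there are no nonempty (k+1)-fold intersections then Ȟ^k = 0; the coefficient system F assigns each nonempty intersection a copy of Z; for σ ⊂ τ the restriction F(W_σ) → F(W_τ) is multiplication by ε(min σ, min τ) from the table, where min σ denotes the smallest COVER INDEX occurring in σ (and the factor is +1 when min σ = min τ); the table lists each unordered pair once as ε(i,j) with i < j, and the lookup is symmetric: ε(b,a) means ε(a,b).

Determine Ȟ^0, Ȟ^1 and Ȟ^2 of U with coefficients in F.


cover nerve:
  W12={x} W14={q} W23={s} W34={p,r}
C dims 4,4; δ0: rk 3, SNF 1^3
Ȟ^0: (4−3)−0=1 ⇒ Z
Ȟ^1: (4−0)−3=1 ⇒ Z
Ȟ^2: (0−0)−0=0 ⇒ 0

Ȟ^0 = Z,  Ȟ^1 = Z,  Ȟ^2 = 0


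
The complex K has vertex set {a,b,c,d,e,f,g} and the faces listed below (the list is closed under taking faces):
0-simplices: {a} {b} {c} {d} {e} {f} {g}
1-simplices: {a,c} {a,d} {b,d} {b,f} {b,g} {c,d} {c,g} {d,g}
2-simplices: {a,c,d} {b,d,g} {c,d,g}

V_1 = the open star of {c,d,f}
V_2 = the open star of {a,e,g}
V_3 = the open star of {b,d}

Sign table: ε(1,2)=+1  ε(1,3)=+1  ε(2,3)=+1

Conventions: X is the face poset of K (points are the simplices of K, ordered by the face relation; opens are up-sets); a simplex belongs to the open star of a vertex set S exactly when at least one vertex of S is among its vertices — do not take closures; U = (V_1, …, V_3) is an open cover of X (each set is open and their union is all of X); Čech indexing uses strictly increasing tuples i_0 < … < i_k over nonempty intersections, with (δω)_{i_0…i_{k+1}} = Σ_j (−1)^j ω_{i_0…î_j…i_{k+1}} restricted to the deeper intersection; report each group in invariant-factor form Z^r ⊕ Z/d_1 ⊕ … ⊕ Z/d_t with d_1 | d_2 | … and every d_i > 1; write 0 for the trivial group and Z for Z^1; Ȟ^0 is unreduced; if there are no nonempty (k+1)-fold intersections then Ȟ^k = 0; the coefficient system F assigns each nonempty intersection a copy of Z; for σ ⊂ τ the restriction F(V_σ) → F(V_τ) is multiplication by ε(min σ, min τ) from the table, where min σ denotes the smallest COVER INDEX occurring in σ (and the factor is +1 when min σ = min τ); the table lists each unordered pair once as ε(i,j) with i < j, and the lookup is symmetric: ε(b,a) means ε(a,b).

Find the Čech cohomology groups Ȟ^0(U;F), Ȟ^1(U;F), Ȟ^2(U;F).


nonempty intersections:
  V1={{c},{d},{f},{a,c},{a,d},{b,d},{b,f},{c,d},{c,g},{d,g},{a,c,d},{b,d,g},{c,d,g}} V2={{a},{e},{g},{a,c},{a,d},{b,g},{c,g},{d,g},{a,c,d},{b,d,g},{c,d,g}} V3={{b},{d},{a,d},{b,d},{b,f},{b,g},{c,d},{d,g},{a,c,d},{b,d,g},{c,d,g}}
  V12={{a,c},{a,d},{c,g},{d,g},{a,c,d},{b,d,g},{c,d,g}} V13={{d},{a,d},{b,d},{b,f},{c,d},{d,g},{a,c,d},{b,d,g},{c,d,g}} V23={{a,d},{b,g},{d,g},{a,c,d},{b,d,g},{c,d,g}}
  V123={{a,d},{d,g},{a,c,d},{b,d,g},{c,d,g}}
C dims 3,3,1; δ0: rk 2, SNF 1^2; δ1: rk 1, SNF 1^1
Ȟ^0: (3−2)−0=1 ⇒ Z
Ȟ^1: (3−1)−2=0 ⇒ 0
Ȟ^2: (1−0)−1=0 ⇒ 0

Ȟ^0(U;F) ≅ Z,  Ȟ^1(U;F) ≅ 0,  Ȟ^2(U;F) ≅ 0


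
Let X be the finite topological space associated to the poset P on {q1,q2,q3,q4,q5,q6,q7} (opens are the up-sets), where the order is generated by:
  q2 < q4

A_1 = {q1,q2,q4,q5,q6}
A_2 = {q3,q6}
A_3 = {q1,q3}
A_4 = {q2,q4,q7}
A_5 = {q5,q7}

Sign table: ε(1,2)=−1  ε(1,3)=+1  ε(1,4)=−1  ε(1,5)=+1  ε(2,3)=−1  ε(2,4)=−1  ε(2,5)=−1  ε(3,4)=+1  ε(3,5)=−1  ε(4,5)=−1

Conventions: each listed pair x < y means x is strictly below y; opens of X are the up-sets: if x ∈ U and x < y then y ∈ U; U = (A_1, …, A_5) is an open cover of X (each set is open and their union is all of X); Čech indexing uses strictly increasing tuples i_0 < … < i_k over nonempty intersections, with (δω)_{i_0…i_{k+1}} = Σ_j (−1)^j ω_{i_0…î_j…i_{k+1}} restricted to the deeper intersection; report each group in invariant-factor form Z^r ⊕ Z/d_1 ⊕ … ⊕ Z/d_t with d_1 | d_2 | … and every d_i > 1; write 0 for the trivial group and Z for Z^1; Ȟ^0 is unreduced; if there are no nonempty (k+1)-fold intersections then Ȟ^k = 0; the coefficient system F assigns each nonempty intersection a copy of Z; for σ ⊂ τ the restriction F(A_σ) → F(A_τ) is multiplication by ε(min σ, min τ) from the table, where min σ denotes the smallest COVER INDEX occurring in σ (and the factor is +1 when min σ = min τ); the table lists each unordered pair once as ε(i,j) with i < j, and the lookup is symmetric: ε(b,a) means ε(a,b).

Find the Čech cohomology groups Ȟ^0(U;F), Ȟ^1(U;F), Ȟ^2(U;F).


Ȟ^0(U;F) ≅ Z, Ȟ^1(U;F) ≅ Z^2, Ȟ^2(U;F) ≅ 0

cover nerve:
  A12={q6} A13={q1} A14={q2,q4} A15={q5} A23={q3} A45={q7}
C dims 5,6; δ0: rk 4, SNF 1^4
Ȟ^0: (5−4)−0=1 ⇒ Z
Ȟ^1: (6−0)−4=2 ⇒ Z^2
Ȟ^2: (0−0)−0=0 ⇒ 0


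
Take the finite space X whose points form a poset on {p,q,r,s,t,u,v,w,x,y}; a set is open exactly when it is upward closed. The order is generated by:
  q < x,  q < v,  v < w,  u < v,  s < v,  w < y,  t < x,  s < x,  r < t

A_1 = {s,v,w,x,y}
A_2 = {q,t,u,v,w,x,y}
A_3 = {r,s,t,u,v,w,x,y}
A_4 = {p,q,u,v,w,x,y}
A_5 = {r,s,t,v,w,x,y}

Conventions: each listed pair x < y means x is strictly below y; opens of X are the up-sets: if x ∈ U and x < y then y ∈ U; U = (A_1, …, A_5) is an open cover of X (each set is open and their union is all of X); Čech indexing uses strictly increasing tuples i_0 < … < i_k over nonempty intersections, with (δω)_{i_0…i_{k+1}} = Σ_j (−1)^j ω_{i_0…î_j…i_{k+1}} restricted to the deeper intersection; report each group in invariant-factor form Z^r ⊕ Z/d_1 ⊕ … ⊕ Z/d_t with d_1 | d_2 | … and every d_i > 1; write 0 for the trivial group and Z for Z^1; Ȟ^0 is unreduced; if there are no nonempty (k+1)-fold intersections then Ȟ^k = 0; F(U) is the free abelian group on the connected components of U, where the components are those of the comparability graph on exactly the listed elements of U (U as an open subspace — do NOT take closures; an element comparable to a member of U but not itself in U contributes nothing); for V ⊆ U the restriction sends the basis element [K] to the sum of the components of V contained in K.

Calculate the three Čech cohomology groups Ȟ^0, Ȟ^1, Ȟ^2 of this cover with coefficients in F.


nerve of the cover:
  A12={v,w,x,y} A13={s,v,w,x,y} A14={v,w,x,y} A15={s,v,w,x,y} A23={t,u,v,w,x,y} A24={q,u,v,w,x,y} A25={t,v,w,x,y} A34={u,v,w,x,y} A35={r,s,t,v,w,x,y} A45={v,w,x,y}
  A123={v,w,x,y} A124={v,w,x,y} A125={v,w,x,y} A134={v,w,x,y} A135={s,v,w,x,y} A145={v,w,x,y} A234={u,v,w,x,y} A235={t,v,w,x,y} A245={v,w,x,y} A345={v,w,x,y}
  A1234={v,w,x,y} A1235={v,w,x,y} A1245={v,w,x,y} A1345={v,w,x,y} A2345={v,w,x,y}
  A12345={v,w,x,y}
components per intersection:
  A1: {s,v,w,x,y}
  A2: {q,t,u,v,w,x,y}
  A3: {r,s,t,u,v,w,x,y}
  A4: {p} {q,u,v,w,x,y}
  A5: {r,s,t,v,w,x,y}
  A12: {v,w,y} {x}
  A13: {s,v,w,x,y}
  A14: {v,w,y} {x}
  A15: {s,v,w,x,y}
  A23: {t,x} {u,v,w,y}
  A24: {q,u,v,w,x,y}
  A25: {t,x} {v,w,y}
  A34: {u,v,w,y} {x}
  A35: {r,s,t,v,w,x,y}
  A45: {v,w,y} {x}
  A123: {v,w,y} {x}
  A124: {v,w,y} {x}
  A125: {v,w,y} {x}
  A134: {v,w,y} {x}
  A135: {s,v,w,x,y}
  A145: {v,w,y} {x}
  A234: {u,v,w,y} {x}
  A235: {t,x} {v,w,y}
  A245: {v,w,y} {x}
  A345: {v,w,y} {x}
  A1234: {v,w,y} {x}
  A1235: {v,w,y} {x}
  A1245: {v,w,y} {x}
  A1345: {v,w,y} {x}
  A2345: {v,w,y} {x}
  A12345: {v,w,y} {x}
C dims 6,16,19,10; δ0: rk 4, SNF 1^4; δ1: rk 11, SNF 1^11; δ2: rk 8, SNF 1^8
Ȟ^0 = (6 − 4) − 0 = 2, so Ȟ^0 ≅ Z^2
Ȟ^1 = (16 − 11) − 4 = 1, so Ȟ^1 ≅ Z
Ȟ^2 = (19 − 8) − 11 = 0, so Ȟ^2 ≅ 0

Ȟ^0(U;F) ≅ Z^2,  Ȟ^1(U;F) ≅ Z,  Ȟ^2(U;F) ≅ 0


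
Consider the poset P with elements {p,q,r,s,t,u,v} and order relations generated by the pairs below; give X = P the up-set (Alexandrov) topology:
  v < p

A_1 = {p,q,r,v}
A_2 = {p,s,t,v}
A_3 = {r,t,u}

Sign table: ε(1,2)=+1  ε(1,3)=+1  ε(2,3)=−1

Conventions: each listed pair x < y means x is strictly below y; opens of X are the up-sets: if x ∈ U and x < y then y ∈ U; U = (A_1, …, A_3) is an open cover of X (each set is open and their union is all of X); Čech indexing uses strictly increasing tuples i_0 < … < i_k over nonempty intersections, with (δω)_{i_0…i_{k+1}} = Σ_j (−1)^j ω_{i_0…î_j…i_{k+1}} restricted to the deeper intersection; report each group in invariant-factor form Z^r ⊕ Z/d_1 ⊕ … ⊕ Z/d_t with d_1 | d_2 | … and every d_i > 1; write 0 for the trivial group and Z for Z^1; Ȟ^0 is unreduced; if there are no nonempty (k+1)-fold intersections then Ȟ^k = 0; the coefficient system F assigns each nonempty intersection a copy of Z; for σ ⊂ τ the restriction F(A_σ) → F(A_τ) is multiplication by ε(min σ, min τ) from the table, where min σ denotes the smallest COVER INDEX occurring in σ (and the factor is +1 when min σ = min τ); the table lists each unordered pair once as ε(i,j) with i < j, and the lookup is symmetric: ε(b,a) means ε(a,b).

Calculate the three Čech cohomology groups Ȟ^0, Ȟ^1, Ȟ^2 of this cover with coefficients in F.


Ȟ^0 ≅ 0, Ȟ^1 ≅ Z/2 and Ȟ^2 ≅ 0

nonempty overlaps:
  A12={p,v} A13={r} A23={t}
C dims 3,3; δ0: rk 3, SNF 1^2·2
degree 0: 3−3−0 = 0 → Ȟ^0 ≅ 0
degree 1: 3−0−3 = 0 plus torsion [2] → Ȟ^1 ≅ Z/2
degree 2: 0−0−0 = 0 → Ȟ^2 ≅ 0


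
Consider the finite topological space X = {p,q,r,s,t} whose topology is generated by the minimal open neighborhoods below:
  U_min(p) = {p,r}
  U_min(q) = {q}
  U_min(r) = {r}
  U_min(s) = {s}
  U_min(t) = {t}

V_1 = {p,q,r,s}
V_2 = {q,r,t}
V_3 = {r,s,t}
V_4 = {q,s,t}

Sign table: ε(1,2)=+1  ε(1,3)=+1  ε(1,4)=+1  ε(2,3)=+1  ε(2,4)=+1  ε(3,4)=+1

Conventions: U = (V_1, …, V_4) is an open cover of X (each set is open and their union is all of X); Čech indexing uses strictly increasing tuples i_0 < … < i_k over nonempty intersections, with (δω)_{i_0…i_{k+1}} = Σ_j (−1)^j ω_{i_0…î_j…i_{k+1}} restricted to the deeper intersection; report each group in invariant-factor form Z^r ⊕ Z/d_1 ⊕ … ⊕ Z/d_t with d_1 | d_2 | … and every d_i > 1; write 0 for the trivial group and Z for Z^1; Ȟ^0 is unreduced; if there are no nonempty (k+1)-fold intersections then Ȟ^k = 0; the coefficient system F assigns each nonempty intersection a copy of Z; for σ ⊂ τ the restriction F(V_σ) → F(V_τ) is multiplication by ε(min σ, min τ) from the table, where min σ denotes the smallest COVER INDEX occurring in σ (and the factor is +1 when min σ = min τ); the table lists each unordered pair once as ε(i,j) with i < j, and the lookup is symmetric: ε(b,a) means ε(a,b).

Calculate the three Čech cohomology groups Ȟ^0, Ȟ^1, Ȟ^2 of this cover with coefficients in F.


intersection data:
  V12={q,r} V13={r,s} V14={q,s} V23={r,t} V24={q,t} V34={s,t}
  V123={r} V124={q} V134={s} V234={t}
C dims 4,6,4; δ0: rk 3, SNF 1^3; δ1: rk 3, SNF 1^3
Ȟ^0 = (4 − 3) − 0 = 1, so Ȟ^0 ≅ Z
Ȟ^1 = (6 − 3) − 3 = 0, so Ȟ^1 ≅ 0
Ȟ^2 = (4 − 0) − 3 = 1, so Ȟ^2 ≅ Z

Ȟ^0(U;F) ≅ Z; Ȟ^1(U;F) ≅ 0; Ȟ^2(U;F) ≅ Z


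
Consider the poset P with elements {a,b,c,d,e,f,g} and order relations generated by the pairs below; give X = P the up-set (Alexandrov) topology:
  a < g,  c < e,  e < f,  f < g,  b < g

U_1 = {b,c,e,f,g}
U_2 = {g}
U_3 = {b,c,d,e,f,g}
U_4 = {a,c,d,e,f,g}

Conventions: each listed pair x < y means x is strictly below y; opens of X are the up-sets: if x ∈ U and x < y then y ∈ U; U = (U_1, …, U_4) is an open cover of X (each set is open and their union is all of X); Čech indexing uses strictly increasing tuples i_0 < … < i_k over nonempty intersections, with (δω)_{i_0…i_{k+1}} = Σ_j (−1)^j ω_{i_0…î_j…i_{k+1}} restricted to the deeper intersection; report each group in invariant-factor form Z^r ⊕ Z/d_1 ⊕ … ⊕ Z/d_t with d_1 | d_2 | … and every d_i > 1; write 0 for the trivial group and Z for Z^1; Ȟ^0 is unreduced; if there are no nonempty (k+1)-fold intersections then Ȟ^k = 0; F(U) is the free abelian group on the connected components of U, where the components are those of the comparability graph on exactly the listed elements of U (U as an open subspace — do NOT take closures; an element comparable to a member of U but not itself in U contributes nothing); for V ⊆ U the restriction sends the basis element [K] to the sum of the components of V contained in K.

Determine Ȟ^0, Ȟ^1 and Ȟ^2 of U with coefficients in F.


nerve of the cover:
  U12={g} U13={b,c,e,f,g} U14={c,e,f,g} U23={g} U24={g} U34={c,d,e,f,g}
  U123={g} U124={g} U134={c,e,f,g} U234={g}
  U1234={g}
components per intersection:
  U1: {b,c,e,f,g}
  U2: {g}
  U3: {b,c,e,f,g} {d}
  U4: {a,c,e,f,g} {d}
  U12: {g}
  U13: {b,c,e,f,g}
  U14: {c,e,f,g}
  U23: {g}
  U24: {g}
  U34: {c,e,f,g} {d}
  U123: {g}
  U124: {g}
  U134: {c,e,f,g}
  U234: {g}
  U1234: {g}
C dims 6,7,4,1; δ0: rk 4, SNF 1^4; δ1: rk 3, SNF 1^3; δ2: rk 1, SNF 1^1
Ȟ^0 = (6 − 4) − 0 = 2, so Ȟ^0 ≅ Z^2
Ȟ^1 = (7 − 3) − 4 = 0, so Ȟ^1 ≅ 0
Ȟ^2 = (4 − 1) − 3 = 0, so Ȟ^2 ≅ 0

Ȟ^0 ≅ Z^2; Ȟ^1 ≅ 0; Ȟ^2 ≅ 0


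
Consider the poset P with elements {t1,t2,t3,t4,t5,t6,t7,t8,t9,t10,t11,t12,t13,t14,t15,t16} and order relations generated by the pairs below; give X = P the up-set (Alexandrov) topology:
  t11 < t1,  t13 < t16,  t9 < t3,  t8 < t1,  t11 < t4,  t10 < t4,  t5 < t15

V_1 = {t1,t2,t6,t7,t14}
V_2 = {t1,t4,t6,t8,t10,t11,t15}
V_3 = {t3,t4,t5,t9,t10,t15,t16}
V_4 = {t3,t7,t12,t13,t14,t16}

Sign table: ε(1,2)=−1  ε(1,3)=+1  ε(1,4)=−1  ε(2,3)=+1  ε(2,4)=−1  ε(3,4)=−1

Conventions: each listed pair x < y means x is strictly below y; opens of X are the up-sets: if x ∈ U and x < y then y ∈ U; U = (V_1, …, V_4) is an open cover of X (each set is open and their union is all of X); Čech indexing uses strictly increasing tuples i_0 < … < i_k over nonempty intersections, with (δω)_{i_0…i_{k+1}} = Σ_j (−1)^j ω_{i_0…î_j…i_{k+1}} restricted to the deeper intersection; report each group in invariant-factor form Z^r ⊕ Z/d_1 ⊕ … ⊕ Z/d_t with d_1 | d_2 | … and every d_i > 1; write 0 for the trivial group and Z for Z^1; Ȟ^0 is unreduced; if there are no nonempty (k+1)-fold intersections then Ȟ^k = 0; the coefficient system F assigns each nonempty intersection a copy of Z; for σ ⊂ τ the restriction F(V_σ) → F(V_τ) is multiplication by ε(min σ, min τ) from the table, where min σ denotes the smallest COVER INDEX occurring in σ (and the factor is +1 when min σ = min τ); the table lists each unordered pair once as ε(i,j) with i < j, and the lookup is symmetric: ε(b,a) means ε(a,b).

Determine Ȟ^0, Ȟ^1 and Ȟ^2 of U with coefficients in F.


nonempty overlaps:
  V12={t1,t6} V14={t7,t14} V23={t4,t10,t15} V34={t3,t16}
C dims 4,4; δ0: rk 4, SNF 1^3·2
degree 0: 4−4−0 = 0 → Ȟ^0 ≅ 0
degree 1: 4−0−4 = 0 plus torsion [2] → Ȟ^1 ≅ Z/2
degree 2: 0−0−0 = 0 → Ȟ^2 ≅ 0

Ȟ^0(U;F) ≅ 0,  Ȟ^1(U;F) ≅ Z/2,  Ȟ^2(U;F) ≅ 0


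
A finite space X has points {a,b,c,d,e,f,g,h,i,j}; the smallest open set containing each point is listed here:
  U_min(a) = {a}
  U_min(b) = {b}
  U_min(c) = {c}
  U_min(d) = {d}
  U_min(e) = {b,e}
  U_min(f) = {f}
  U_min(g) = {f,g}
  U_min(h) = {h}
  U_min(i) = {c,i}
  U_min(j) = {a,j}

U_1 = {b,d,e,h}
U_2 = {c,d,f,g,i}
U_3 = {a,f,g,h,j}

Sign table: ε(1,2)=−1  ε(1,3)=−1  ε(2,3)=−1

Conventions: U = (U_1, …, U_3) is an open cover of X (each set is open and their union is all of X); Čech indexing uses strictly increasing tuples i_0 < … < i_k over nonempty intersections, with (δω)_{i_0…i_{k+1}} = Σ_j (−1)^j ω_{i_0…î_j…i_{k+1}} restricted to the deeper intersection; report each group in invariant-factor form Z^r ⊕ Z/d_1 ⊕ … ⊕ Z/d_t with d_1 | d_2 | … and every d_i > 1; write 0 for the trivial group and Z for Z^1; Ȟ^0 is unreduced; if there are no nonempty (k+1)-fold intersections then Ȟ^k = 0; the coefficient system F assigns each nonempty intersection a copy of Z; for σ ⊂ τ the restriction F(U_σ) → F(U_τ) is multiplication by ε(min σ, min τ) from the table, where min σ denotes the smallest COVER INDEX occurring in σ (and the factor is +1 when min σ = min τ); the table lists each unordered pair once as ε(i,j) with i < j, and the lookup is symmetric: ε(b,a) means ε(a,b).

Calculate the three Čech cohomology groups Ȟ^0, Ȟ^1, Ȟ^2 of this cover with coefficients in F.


Ȟ^0(U;F) ≅ 0, Ȟ^1(U;F) ≅ Z/2 and Ȟ^2(U;F) ≅ 0

cover nerve:
  U12={d} U13={h} U23={f,g}
C dims 3,3; δ0: rk 3, SNF 1^2·2
Ȟ^0: (3−3)−0=0 ⇒ 0
Ȟ^1: (3−0)−3=0 plus torsion [2] ⇒ Z/2
Ȟ^2: (0−0)−0=0 ⇒ 0


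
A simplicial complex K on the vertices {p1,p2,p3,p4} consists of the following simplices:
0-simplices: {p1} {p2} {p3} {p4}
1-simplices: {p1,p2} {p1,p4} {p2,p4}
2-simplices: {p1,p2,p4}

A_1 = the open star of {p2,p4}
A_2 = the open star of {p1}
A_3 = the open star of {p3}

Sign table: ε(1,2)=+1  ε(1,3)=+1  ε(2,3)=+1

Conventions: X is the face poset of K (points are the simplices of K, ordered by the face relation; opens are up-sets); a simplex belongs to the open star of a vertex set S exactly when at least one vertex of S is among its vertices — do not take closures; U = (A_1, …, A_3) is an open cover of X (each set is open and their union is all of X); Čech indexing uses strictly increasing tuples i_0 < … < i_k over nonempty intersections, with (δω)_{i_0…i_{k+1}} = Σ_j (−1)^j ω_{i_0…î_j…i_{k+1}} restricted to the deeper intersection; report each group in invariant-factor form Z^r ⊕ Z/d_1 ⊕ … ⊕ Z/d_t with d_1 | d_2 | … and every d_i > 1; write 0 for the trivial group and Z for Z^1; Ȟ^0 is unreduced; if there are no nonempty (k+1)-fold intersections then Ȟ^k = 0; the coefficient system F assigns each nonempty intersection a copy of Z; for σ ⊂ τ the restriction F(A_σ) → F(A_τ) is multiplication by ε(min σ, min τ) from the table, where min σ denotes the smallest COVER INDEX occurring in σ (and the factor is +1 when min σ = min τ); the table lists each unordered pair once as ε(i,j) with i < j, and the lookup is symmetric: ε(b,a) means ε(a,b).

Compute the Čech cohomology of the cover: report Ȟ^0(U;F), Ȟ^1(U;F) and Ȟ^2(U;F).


Ȟ^0 ≅ Z^2; Ȟ^1 ≅ 0; Ȟ^2 ≅ 0

nerve simplices:
  A1={{p2},{p4},{p1,p2},{p1,p4},{p2,p4},{p1,p2,p4}} A2={{p1},{p1,p2},{p1,p4},{p1,p2,p4}} A3={{p3}}
  A12={{p1,p2},{p1,p4},{p1,p2,p4}}
C dims 3,1; δ0: rk 1, SNF 1^1
degree 0: 3−1−0 = 2 → Ȟ^0 ≅ Z^2
degree 1: 1−0−1 = 0 → Ȟ^1 ≅ 0
degree 2: 0−0−0 = 0 → Ȟ^2 ≅ 0


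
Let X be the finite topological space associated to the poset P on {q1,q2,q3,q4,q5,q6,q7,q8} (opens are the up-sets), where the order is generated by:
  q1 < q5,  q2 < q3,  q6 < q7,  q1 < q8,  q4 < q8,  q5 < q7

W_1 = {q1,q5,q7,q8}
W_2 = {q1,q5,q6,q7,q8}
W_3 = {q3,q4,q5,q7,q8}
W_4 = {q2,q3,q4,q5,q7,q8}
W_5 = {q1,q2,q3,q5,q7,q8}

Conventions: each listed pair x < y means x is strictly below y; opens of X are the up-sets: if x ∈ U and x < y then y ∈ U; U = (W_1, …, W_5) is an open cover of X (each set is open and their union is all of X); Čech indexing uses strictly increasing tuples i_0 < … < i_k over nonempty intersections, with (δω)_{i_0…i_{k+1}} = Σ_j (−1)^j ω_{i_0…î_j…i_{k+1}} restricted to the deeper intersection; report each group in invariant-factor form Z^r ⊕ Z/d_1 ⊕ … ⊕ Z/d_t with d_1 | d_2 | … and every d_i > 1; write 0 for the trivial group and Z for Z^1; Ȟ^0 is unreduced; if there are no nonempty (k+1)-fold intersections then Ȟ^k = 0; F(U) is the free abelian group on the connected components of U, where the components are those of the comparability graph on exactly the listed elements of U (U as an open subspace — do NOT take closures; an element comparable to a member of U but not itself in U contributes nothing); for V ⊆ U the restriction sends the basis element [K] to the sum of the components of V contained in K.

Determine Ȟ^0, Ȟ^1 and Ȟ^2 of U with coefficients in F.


nonempty overlaps:
  W12={q1,q5,q7,q8} W13={q5,q7,q8} W14={q5,q7,q8} W15={q1,q5,q7,q8} W23={q5,q7,q8} W24={q5,q7,q8} W25={q1,q5,q7,q8} W34={q3,q4,q5,q7,q8} W35={q3,q5,q7,q8} W45={q2,q3,q5,q7,q8}
  W123={q5,q7,q8} W124={q5,q7,q8} W125={q1,q5,q7,q8} W134={q5,q7,q8} W135={q5,q7,q8} W145={q5,q7,q8} W234={q5,q7,q8} W235={q5,q7,q8} W245={q5,q7,q8} W345={q3,q5,q7,q8}
  W1234={q5,q7,q8} W1235={q5,q7,q8} W1245={q5,q7,q8} W1345={q5,q7,q8} W2345={q5,q7,q8}
  W12345={q5,q7,q8}
components per intersection:
  W1: {q1,q5,q7,q8}
  W2: {q1,q5,q6,q7,q8}
  W3: {q3} {q4,q8} {q5,q7}
  W4: {q2,q3} {q4,q8} {q5,q7}
  W5: {q1,q5,q7,q8} {q2,q3}
  W12: {q1,q5,q7,q8}
  W13: {q5,q7} {q8}
  W14: {q5,q7} {q8}
  W15: {q1,q5,q7,q8}
  W23: {q5,q7} {q8}
  W24: {q5,q7} {q8}
  W25: {q1,q5,q7,q8}
  W34: {q3} {q4,q8} {q5,q7}
  W35: {q3} {q5,q7} {q8}
  W45: {q2,q3} {q5,q7} {q8}
  W123: {q5,q7} {q8}
  W124: {q5,q7} {q8}
  W125: {q1,q5,q7,q8}
  W134: {q5,q7} {q8}
  W135: {q5,q7} {q8}
  W145: {q5,q7} {q8}
  W234: {q5,q7} {q8}
  W235: {q5,q7} {q8}
  W245: {q5,q7} {q8}
  W345: {q3} {q5,q7} {q8}
  W1234: {q5,q7} {q8}
  W1235: {q5,q7} {q8}
  W1245: {q5,q7} {q8}
  W1345: {q5,q7} {q8}
  W2345: {q5,q7} {q8}
  W12345: {q5,q7} {q8}
C dims 10,20,20,10; δ0: rk 8, SNF 1^8; δ1: rk 12, SNF 1^12; δ2: rk 8, SNF 1^8
degree 0: 10−8−0 = 2 → Ȟ^0 ≅ Z^2
degree 1: 20−12−8 = 0 → Ȟ^1 ≅ 0
degree 2: 20−8−12 = 0 → Ȟ^2 ≅ 0

Ȟ^0 ≅ Z^2,  Ȟ^1 ≅ 0,  Ȟ^2 ≅ 0


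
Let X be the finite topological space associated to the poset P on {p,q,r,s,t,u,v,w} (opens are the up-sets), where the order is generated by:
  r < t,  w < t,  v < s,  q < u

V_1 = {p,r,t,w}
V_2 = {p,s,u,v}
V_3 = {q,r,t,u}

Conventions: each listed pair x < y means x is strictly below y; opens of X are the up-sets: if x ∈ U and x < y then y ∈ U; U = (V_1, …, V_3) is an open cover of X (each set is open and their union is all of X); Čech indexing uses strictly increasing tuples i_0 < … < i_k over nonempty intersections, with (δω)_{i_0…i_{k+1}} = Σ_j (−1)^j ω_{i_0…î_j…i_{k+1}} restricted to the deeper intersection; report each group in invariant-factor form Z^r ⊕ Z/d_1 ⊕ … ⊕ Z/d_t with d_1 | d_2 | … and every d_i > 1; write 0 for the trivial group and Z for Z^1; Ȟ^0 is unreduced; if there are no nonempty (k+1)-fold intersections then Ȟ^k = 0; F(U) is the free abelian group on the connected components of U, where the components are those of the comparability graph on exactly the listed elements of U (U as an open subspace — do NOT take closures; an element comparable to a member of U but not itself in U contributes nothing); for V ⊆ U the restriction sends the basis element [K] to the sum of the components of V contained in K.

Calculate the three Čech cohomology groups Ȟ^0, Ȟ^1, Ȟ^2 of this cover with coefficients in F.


nerve of the cover:
  V12={p} V13={r,t} V23={u}
components per intersection:
  V1: {p} {r,t,w}
  V2: {p} {s,v} {u}
  V3: {q,u} {r,t}
  V12: {p}
  V13: {r,t}
  V23: {u}
C dims 7,3; δ0: rk 3, SNF 1^3
Ȟ^0 = (7 − 3) − 0 = 4, so Ȟ^0 ≅ Z^4
Ȟ^1 = (3 − 0) − 3 = 0, so Ȟ^1 ≅ 0
Ȟ^2 = (0 − 0) − 0 = 0, so Ȟ^2 ≅ 0

Ȟ^0 = Z^4; Ȟ^1 = 0; Ȟ^2 = 0


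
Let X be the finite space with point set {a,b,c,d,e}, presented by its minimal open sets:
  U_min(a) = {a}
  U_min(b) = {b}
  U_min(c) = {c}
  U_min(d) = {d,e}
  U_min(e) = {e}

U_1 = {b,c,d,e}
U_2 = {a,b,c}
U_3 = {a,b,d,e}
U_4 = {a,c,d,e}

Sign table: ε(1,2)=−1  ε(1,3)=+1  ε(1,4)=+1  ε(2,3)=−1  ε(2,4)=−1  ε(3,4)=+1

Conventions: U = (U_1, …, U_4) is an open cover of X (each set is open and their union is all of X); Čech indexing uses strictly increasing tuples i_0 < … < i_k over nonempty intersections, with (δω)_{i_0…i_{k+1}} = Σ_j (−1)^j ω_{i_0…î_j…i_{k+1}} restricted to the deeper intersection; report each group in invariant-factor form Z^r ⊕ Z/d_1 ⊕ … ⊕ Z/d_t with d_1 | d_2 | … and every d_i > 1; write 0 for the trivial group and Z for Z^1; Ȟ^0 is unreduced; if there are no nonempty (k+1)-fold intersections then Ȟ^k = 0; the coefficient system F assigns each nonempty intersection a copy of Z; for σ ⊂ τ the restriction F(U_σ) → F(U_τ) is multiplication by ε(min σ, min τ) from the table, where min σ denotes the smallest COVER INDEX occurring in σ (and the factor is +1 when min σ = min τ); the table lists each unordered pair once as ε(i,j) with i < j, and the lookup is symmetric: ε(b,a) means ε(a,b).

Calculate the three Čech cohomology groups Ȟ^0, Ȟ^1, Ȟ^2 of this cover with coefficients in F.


nonempty overlaps:
  U12={b,c} U13={b,d,e} U14={c,d,e} U23={a,b} U24={a,c} U34={a,d,e}
  U123={b} U124={c} U134={d,e} U234={a}
C dims 4,6,4; δ0: rk 3, SNF 1^3; δ1: rk 3, SNF 1^3
degree 0: 4−3−0 = 1 → Ȟ^0 ≅ Z
degree 1: 6−3−3 = 0 → Ȟ^1 ≅ 0
degree 2: 4−0−3 = 1 → Ȟ^2 ≅ Z

Ȟ^0 ≅ Z, Ȟ^1 ≅ 0 and Ȟ^2 ≅ Z


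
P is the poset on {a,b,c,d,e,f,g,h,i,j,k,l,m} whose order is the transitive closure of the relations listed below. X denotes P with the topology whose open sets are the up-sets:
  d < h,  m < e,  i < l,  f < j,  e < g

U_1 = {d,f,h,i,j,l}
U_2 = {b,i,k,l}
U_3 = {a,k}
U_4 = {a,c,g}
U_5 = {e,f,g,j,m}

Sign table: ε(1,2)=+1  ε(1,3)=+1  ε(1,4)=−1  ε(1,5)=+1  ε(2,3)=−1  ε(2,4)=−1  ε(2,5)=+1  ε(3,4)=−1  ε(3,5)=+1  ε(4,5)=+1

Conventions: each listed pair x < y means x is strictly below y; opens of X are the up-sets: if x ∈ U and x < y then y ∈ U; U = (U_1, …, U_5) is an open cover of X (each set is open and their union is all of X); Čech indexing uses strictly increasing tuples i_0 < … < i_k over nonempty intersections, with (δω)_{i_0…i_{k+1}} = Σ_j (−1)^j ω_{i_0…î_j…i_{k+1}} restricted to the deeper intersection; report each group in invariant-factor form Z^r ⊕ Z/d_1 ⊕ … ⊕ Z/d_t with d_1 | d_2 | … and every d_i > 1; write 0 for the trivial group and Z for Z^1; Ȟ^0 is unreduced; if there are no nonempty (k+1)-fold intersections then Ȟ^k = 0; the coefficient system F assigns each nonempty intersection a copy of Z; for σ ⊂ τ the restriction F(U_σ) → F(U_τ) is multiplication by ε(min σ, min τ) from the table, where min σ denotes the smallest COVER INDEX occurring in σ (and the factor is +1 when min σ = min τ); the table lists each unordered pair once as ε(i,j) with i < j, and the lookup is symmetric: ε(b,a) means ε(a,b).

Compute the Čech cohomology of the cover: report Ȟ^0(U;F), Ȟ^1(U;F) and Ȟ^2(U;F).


Ȟ^0(U;F) ≅ Z; Ȟ^1(U;F) ≅ Z; Ȟ^2(U;F) ≅ 0

nonempty intersections:
  U12={i,l} U15={f,j} U23={k} U34={a} U45={g}
C dims 5,5; δ0: rk 4, SNF 1^4
Ȟ^0: (5−4)−0=1 ⇒ Z
Ȟ^1: (5−0)−4=1 ⇒ Z
Ȟ^2: (0−0)−0=0 ⇒ 0


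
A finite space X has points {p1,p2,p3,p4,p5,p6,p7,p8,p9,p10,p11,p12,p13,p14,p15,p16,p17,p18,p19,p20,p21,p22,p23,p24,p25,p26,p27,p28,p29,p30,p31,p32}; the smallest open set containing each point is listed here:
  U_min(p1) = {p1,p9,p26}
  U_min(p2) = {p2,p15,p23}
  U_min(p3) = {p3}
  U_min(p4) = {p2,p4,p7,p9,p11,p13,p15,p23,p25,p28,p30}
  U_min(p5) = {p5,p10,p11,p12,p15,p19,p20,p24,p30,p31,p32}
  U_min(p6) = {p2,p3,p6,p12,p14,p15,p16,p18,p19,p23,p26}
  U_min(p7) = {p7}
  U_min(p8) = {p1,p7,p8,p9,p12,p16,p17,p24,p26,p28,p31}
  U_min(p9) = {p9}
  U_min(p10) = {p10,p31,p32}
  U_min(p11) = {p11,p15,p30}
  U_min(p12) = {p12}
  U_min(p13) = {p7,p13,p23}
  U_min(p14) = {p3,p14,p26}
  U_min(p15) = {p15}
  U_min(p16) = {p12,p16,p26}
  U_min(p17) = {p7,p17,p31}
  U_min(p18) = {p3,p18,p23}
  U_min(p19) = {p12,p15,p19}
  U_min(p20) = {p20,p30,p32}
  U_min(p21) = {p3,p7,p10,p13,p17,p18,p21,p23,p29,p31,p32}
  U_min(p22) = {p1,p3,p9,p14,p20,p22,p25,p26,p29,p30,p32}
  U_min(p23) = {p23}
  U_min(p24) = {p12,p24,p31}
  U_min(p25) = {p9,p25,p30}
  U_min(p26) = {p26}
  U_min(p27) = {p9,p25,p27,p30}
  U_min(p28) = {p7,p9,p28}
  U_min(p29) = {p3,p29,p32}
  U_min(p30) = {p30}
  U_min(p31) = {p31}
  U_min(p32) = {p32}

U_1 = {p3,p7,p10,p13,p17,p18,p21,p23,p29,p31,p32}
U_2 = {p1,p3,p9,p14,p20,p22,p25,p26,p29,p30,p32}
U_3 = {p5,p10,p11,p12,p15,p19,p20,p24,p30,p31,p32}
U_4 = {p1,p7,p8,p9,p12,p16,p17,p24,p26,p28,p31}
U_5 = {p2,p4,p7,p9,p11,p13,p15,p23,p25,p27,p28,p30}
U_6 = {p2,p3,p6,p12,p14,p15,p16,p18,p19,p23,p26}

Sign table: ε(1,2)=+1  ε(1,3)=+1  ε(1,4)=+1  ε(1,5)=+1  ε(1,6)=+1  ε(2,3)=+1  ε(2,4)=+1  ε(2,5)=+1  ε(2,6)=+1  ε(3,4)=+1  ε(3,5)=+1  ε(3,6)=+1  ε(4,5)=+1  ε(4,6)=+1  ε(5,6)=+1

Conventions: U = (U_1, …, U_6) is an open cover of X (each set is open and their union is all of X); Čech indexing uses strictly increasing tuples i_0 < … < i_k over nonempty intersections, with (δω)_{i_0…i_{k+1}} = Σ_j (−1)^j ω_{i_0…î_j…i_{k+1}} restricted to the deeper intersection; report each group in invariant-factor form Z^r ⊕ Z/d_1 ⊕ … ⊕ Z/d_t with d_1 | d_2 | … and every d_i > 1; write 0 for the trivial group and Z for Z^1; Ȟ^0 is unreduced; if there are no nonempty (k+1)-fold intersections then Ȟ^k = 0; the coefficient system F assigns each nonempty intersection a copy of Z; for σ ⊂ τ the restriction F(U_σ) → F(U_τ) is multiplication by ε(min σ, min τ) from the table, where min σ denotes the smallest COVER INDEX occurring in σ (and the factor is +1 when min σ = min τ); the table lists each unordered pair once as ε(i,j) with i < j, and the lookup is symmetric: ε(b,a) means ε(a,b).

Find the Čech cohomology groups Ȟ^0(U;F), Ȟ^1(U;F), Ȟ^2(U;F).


Ȟ^0 ≅ Z, Ȟ^1 ≅ 0, Ȟ^2 ≅ Z/2

nonempty overlaps:
  U12={p3,p29,p32} U13={p10,p31,p32} U14={p7,p17,p31} U15={p7,p13,p23} U16={p3,p18,p23} U23={p20,p30,p32} U24={p1,p9,p26} U25={p9,p25,p30} U26={p3,p14,p26} U34={p12,p24,p31} U35={p11,p15,p30} U36={p12,p15,p19} U45={p7,p9,p28} U46={p12,p16,p26} U56={p2,p15,p23}
  U123={p32} U126={p3} U134={p31} U145={p7} U156={p23} U235={p30} U245={p9} U246={p26} U346={p12} U356={p15}
C dims 6,15,10; δ0: rk 5, SNF 1^5; δ1: rk 10, SNF 1^9·2
degree 0: 6−5−0 = 1 → Ȟ^0 ≅ Z
degree 1: 15−10−5 = 0 → Ȟ^1 ≅ 0
degree 2: 10−0−10 = 0 plus torsion [2] → Ȟ^2 ≅ Z/2
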